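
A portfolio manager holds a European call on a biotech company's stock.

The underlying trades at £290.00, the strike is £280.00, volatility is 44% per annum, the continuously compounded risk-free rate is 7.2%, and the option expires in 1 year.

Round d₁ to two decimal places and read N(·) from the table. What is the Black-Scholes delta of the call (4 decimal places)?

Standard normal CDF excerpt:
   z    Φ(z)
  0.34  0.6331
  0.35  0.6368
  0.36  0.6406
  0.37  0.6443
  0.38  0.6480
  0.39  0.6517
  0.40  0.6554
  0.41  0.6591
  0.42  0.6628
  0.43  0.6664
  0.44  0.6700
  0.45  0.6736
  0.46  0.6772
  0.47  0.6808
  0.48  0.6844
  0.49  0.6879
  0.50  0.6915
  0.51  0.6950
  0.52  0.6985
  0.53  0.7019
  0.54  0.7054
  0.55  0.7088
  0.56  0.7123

σ√T = 0.44·√1 = 0.4400
ln(S/K) + (r + σ²/2)T = ln(290/280) + (0.072 + 0.44²/2)·1 = 0.0351 + 0.1688 = 0.2039
d₁ = 0.2039 / 0.4400 = 0.4634 ≈ 0.46
N(d₁) = N(0.46) = 0.6772
Δ_call = N(d₁) = 0.6772

0.6772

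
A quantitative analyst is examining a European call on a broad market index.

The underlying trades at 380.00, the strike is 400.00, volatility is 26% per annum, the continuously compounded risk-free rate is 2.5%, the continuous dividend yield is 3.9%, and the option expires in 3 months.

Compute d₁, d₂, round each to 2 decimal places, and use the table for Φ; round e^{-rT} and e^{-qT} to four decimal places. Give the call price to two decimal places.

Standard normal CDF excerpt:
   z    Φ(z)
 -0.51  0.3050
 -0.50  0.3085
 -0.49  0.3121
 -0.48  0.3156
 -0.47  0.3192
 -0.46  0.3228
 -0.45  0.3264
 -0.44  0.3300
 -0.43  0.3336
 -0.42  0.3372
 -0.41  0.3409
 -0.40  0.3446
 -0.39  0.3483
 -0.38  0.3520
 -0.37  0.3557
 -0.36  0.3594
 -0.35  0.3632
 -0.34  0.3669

11.18

T = 0.25;  σ√T = 0.1300
d₁ = [ln(380/400) + (0.025 − 0.039 + 0.26²/2)·0.25] / 0.1300 = [-0.0513 + 0.0050] / 0.1300 = -0.3565 which rounds to -0.36
d₂ = d₁ − σ√T = -0.3565 − 0.1300 = -0.4865 which rounds to -0.49
e^(−qT) = e^(−0.039·0.25) = 0.9903;  e^(−rT) = e^(−0.025·0.25) = 0.9938
N(d₁) = N(-0.36) = 0.3594;  N(d₂) = N(-0.49) = 0.3121
C = 380·0.9903·0.3594 − 400·0.9938·0.3121 = 135.2473 − 124.0660 = 11.1813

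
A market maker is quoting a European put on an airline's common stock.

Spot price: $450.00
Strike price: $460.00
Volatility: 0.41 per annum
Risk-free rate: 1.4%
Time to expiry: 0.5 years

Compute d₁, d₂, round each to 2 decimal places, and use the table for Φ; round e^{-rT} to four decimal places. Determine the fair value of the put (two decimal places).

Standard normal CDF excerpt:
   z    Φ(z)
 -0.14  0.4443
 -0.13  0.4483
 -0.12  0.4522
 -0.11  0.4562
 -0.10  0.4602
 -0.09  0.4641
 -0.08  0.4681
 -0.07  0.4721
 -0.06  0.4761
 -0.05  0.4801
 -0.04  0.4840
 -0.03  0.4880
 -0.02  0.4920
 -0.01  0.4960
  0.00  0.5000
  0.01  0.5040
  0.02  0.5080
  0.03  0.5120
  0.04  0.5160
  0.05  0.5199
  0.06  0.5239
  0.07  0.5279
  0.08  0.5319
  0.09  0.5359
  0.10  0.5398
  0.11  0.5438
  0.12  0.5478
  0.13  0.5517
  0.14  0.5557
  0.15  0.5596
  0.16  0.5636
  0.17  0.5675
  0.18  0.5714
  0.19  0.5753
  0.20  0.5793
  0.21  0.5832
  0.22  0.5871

T = 0.5;  σ√T = 0.2899
ln(S/K) + (r + σ²/2)T = ln(450/460) + (0.014 + 0.41²/2)·0.5 = -0.0220 + 0.0490 = 0.0270
d₁ = 0.0270 / 0.2899 = 0.0933 ⇒ 0.09
d₂ = d₁ − σ√T = 0.0933 − 0.2899 = -0.1966 ⇒ -0.20
exp(−rT) = exp(−0.014·0.5) = 0.9930
N(−d₂) = N(0.20) = 0.5793;  N(−d₁) = N(-0.09) = 0.4641
P = 460·0.9930·0.5793 − 450·0.4641 = 264.6127 − 208.8450 = 55.7677

$55.77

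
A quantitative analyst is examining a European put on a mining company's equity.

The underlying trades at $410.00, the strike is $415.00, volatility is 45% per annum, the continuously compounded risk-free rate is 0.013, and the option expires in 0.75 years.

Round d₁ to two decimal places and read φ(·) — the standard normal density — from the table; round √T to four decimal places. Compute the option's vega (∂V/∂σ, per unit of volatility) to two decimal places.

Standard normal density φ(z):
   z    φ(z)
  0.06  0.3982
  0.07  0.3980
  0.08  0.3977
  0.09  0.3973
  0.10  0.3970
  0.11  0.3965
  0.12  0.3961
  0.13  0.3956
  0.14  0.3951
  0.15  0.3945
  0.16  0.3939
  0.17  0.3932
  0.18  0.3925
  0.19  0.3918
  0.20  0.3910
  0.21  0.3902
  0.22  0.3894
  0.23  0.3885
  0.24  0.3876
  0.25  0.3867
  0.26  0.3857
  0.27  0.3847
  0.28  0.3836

T = 0.75;  σ√T = 0.3897
ln(S/K) + (r + σ²/2)T = ln(410/415) + (0.013 + 0.45²/2)·0.75 = -0.0121 + 0.0857 = 0.0736
d₁ = 0.0736 / 0.3897 = 0.1888 → 0.19
√T = √0.75 = 0.8660
φ(d₁) = φ(0.19) = 0.3918
vega = S·φ(d₁)·√T = 410·0.3918·0.8660 = 139.1125

139.11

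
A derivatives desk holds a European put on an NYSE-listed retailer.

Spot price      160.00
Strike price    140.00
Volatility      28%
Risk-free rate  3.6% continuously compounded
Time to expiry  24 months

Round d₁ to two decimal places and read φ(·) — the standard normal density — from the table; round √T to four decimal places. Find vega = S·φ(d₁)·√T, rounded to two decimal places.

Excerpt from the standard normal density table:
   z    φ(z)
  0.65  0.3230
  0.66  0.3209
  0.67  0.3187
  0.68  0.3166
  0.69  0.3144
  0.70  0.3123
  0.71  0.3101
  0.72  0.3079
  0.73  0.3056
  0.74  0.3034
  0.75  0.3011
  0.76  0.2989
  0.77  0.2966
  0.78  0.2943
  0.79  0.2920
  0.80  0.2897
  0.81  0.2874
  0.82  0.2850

σ√T = 0.28 × 1.4142 = 0.3960
d₁ = [ln(160/140) + (0.036 + 0.28²/2)·2] / 0.3960 = [0.1335 + 0.1504] / 0.3960 = 0.7170 which rounds to 0.72
√T = √2 = 1.4142
φ(d₁) = φ(0.72) = 0.3079
vega = S·φ(d₁)·√T = 160·0.3079·1.4142 = 69.6691

69.67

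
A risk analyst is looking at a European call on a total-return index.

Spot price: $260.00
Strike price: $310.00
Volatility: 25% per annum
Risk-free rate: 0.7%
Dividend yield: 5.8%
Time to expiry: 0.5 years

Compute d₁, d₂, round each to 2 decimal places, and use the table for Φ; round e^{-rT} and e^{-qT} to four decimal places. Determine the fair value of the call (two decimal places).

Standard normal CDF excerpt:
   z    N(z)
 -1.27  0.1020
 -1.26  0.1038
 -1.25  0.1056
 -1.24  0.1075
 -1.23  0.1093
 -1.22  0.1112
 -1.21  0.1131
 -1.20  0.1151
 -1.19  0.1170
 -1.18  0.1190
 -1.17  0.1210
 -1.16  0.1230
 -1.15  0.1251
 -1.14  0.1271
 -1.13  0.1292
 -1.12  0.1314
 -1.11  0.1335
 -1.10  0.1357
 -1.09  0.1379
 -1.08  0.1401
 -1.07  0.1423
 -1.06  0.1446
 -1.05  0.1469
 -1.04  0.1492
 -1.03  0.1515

σ√T = 0.25·√0.5 = 0.1768
d₁ = [ln(260/310) + (0.007 − 0.058 + 0.25²/2)·0.5] / 0.1768 = [-0.1759 − 0.0099] / 0.1768 = -1.0508 which rounds to -1.05
d₂ = d₁ − σ√T = -1.0508 − 0.1768 = -1.2276 which rounds to -1.23
exp(−qT) = exp(−0.058·0.5) = 0.9714;  exp(−rT) = exp(−0.007·0.5) = 0.9965
N(d₁) = N(-1.05) = 0.1469;  N(d₂) = N(-1.23) = 0.1093
C = 260·0.9714·0.1469 − 310·0.9965·0.1093 = 37.1017 − 33.7644 = 3.3372

$3.34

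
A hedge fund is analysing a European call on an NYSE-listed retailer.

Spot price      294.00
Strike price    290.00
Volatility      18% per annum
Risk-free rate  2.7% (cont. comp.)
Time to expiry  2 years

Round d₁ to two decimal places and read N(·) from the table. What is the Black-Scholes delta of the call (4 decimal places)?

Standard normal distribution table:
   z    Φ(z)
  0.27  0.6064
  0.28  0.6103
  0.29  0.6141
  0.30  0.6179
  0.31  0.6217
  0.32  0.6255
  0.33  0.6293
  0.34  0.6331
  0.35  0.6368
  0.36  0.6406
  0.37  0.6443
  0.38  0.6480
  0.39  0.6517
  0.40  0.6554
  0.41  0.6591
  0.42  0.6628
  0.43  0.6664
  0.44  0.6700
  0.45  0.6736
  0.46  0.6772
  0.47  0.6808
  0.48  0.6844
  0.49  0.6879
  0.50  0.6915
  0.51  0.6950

0.6517

σ√T = 0.18·√2 = 0.2546
d₁ = [ln(294/290) + (0.027 + 0.18²/2)·2] / 0.2546 = [0.0137 + 0.0864] / 0.2546 = 0.3932 → 0.39
N(d₁) = N(0.39) = 0.6517
Δ_call = N(d₁) = 0.6517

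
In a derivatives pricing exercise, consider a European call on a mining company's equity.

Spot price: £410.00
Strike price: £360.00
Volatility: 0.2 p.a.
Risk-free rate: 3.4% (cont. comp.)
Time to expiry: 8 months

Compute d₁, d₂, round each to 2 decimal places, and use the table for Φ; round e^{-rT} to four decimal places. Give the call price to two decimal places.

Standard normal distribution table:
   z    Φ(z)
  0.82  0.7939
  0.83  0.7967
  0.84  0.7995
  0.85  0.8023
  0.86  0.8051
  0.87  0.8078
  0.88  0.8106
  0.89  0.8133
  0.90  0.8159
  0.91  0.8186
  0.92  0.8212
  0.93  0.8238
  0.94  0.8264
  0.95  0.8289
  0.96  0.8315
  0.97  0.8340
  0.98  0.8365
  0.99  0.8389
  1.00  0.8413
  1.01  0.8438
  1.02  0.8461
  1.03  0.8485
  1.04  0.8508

σ√T = 0.2·√0.6667 = 0.1633
d₁ = [ln(410/360) + (0.034 + 0.2²/2)·0.6667] / 0.1633 = [0.1301 + 0.0360] / 0.1633 = 1.0169 → 1.02
d₂ = d₁ − σ√T = 1.0169 − 0.1633 = 0.8536 → 0.85
e^(−rT) = e^(−0.034·0.6667) = 0.9776
C = 410·N(1.02) − 360·0.9776·N(0.85) = 410·0.8461 − 360·0.9776·0.8023 = 346.9010 − 282.3583 = 64.5427

£64.54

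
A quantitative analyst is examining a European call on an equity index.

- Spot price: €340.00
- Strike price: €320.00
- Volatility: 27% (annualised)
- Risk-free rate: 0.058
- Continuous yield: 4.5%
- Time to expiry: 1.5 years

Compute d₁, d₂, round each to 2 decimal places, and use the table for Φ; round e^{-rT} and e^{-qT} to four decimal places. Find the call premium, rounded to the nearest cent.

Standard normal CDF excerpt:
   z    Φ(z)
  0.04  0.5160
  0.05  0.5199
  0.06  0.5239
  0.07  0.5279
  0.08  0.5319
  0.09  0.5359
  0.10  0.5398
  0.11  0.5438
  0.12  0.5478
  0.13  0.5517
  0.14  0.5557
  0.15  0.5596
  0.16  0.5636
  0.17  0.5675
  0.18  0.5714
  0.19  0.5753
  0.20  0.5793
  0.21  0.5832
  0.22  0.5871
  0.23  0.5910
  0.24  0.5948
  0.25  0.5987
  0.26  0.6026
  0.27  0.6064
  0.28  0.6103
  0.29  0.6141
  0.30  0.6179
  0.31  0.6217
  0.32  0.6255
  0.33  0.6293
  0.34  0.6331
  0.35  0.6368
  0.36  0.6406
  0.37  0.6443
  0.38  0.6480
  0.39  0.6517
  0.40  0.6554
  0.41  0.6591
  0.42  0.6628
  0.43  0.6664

σ√T = 0.27 × 1.2247 = 0.3307
d₁ = [ln(340/320) + (0.058 − 0.045 + 0.27²/2)·1.5] / 0.3307 = [0.0606 + 0.0742] / 0.3307 = 0.4076 → 0.41
d₂ = d₁ − σ√T = 0.4076 − 0.3307 = 0.0770 → 0.08
exp(−qT) = exp(−0.045·1.5) = 0.9347;  exp(−rT) = exp(−0.058·1.5) = 0.9167
N(d₁) = N(0.41) = 0.6591;  N(d₂) = N(0.08) = 0.5319
C = 340·0.9347·0.6591 − 320·0.9167·0.5319 = 209.4607 − 156.0297 = 53.4310

€53.43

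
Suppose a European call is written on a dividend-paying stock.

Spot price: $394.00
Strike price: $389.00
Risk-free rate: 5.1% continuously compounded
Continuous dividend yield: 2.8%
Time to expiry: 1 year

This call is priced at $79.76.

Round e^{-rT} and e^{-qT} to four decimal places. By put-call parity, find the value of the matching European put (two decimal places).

$66.30

e^(−qT) = e^(−0.028·1) = 0.9724;  e^(−rT) = e^(−0.051·1) = 0.9503
Put-call parity: C − P = S·e^(−qT) − K·e^(−rT) = 394·0.9724 − 389·0.9503 = 383.1256 − 369.6667 = 13.4589
P = C − (C − P) = 79.76 − (13.4589) = 66.3011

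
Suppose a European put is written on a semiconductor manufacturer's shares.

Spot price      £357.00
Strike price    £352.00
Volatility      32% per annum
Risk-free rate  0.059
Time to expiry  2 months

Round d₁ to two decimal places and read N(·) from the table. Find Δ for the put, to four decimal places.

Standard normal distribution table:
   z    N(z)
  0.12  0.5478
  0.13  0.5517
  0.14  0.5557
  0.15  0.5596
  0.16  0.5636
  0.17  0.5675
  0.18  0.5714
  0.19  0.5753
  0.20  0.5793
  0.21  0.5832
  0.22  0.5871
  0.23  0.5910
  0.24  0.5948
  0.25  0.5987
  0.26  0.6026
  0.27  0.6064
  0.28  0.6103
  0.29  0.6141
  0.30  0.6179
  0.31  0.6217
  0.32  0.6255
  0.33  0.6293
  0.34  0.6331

σ√T = 0.32 × 0.4082 = 0.1306
d₁ = [ln(357/352) + (0.059 + 0.32²/2)·0.1667] / 0.1306 = [0.0141 + 0.0184] / 0.1306 = 0.2486 ≈ 0.25
N(d₁) = N(0.25) = 0.5987
Δ_put = N(d₁) − 1 = 0.5987 − 1 = -0.4013

-0.4013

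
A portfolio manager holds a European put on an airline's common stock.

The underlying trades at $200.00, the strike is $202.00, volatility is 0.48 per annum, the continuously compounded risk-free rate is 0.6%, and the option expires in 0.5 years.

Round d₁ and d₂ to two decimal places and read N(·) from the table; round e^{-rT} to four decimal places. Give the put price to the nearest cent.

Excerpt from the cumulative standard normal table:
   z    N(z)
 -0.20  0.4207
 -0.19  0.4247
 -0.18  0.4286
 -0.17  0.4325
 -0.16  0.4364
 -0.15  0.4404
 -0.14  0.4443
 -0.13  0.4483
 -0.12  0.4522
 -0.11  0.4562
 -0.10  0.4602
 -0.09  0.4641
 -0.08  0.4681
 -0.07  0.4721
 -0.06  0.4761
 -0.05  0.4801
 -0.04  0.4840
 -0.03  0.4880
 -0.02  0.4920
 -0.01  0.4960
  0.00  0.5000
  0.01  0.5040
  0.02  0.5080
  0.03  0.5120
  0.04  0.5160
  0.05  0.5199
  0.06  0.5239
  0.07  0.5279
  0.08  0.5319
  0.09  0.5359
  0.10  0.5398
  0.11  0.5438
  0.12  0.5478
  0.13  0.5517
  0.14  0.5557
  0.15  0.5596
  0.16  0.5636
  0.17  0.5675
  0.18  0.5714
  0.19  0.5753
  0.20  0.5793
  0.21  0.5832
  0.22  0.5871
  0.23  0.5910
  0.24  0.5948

σ√T = 0.48·√0.5 = 0.3394
d₁ = [ln(200/202) + (0.006 + 0.48²/2)·0.5] / 0.3394 = [-0.0100 + 0.0606] / 0.3394 = 0.1492 → 0.15
d₂ = d₁ − σ√T = 0.1492 − 0.3394 = -0.1902 → -0.19
e^(−rT) = e^(−0.006·0.5) = 0.9970
P = 202·0.9970·N(0.19) − 200·N(-0.15) = 202·0.9970·0.5753 − 200·0.4404 = 115.8620 − 88.0800 = 27.7820

$27.78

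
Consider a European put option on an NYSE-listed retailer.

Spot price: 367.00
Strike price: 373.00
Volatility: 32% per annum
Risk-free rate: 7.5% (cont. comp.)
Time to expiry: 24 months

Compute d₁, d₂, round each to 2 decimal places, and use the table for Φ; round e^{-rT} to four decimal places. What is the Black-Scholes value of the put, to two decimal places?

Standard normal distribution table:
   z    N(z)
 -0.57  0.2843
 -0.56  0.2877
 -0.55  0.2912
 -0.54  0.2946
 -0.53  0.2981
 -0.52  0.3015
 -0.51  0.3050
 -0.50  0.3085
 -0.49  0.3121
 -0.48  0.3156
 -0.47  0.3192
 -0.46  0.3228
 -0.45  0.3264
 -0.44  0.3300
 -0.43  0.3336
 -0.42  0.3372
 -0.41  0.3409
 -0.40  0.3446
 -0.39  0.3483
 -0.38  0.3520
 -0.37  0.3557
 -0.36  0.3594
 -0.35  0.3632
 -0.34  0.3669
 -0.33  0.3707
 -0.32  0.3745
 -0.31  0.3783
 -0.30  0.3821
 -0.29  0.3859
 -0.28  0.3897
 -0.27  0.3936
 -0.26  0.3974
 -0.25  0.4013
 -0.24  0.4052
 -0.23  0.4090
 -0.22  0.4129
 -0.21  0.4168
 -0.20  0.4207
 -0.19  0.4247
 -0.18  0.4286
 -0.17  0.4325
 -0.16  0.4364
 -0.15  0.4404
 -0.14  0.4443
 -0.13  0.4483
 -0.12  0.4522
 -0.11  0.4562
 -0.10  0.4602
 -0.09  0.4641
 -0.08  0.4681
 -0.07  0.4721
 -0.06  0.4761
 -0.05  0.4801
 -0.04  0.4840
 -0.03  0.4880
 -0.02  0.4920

40.91

T = 2;  σ√T = 0.4525
ln(S/K) + (r + σ²/2)T = ln(367/373) + (0.075 + 0.32²/2)·2 = -0.0162 + 0.2524 = 0.2362
d₁ = 0.2362 / 0.4525 = 0.5219 which rounds to 0.52
d₂ = d₁ − σ√T = 0.5219 − 0.4525 = 0.0693 which rounds to 0.07
e^(−rT) = e^(−0.075·2) = 0.8607
N(−d₂) = N(-0.07) = 0.4721;  N(−d₁) = N(-0.52) = 0.3015
P = 373·0.8607·0.4721 − 367·0.3015 = 151.5635 − 110.6505 = 40.9130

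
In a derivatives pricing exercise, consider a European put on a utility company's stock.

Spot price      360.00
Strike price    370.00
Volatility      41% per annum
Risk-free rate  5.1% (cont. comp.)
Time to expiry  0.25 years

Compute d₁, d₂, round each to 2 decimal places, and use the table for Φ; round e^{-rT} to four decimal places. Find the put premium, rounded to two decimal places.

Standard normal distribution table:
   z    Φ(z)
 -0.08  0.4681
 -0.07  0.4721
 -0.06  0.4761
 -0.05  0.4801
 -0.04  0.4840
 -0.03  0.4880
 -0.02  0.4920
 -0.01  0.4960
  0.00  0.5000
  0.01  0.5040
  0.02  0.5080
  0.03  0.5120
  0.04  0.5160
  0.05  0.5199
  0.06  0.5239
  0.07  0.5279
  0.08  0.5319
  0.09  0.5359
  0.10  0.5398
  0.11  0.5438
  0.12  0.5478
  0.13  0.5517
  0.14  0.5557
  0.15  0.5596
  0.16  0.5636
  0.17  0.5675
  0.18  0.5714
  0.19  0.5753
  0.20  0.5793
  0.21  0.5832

31.63

T = 0.25;  σ√T = 0.2050
d₁ = [ln(360/370) + (0.051 + ½·0.41²)·0.25] / (σ√T) = (-0.0274 + 0.0338) / 0.2050 = 0.0310 which rounds to 0.03
d₂ = 0.0310 − 0.2050 = -0.1740 which rounds to -0.17
exp(−rT) = exp(−0.051·0.25) = 0.9873
P = 370·0.9873·N(0.17) − 360·N(-0.03) = 370·0.9873·0.5675 − 360·0.4880 = 207.3083 − 175.6800 = 31.6283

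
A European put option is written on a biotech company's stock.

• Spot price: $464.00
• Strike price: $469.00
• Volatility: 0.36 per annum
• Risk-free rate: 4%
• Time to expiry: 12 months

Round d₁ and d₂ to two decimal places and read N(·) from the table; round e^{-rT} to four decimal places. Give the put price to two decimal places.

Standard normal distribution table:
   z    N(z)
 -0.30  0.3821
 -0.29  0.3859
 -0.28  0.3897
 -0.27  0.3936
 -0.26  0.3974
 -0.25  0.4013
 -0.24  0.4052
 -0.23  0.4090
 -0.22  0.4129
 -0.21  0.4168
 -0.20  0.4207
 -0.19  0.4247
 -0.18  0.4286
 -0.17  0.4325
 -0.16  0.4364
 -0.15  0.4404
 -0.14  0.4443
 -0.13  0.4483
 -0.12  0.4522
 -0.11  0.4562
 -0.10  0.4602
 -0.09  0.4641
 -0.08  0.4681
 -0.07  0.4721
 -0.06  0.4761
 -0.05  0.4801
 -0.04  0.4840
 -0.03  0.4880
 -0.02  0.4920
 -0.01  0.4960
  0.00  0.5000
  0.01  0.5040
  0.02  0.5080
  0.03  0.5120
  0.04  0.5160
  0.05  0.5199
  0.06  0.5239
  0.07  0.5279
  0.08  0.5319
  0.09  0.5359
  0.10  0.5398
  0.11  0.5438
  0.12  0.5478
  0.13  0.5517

$58.85

σ√T = 0.36·√1 = 0.3600
d₁ = [ln(464/469) + (0.04 + ½·0.36²)·1] / (σ√T) = (-0.0107 + 0.1048) / 0.3600 = 0.2613 ≈ 0.26
d₂ = 0.2613 − 0.3600 = -0.0987 ≈ -0.10
e^(−rT) = e^(−0.04·1) = 0.9608
P = 469·0.9608·N(0.10) − 464·N(-0.26) = 469·0.9608·0.5398 − 464·0.3974 = 243.2421 − 184.3936 = 58.8485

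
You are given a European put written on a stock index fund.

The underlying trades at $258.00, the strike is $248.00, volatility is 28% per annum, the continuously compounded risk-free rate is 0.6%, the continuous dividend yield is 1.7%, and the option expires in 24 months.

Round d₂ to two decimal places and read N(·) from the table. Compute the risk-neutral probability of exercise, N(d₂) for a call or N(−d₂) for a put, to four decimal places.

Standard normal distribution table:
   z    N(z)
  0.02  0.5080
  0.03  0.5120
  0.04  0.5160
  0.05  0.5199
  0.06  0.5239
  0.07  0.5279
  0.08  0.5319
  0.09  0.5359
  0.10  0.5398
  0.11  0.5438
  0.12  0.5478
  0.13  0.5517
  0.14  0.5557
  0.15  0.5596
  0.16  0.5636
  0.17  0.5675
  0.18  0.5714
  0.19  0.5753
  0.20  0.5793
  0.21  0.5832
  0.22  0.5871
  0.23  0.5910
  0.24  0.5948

σ√T = 0.28·√2 = 0.3960
d₁ = [ln(258/248) + (0.006 − 0.017 + 0.28²/2)·2] / 0.3960 = [0.0395 + 0.0564] / 0.3960 = 0.2423 → 0.24
d₂ = d₁ − σ√T = 0.2423 − 0.3960 = -0.1537 → -0.15
Risk-neutral Pr[S_T < K] = N(−d₂) = N(0.15) = 0.5596

0.5596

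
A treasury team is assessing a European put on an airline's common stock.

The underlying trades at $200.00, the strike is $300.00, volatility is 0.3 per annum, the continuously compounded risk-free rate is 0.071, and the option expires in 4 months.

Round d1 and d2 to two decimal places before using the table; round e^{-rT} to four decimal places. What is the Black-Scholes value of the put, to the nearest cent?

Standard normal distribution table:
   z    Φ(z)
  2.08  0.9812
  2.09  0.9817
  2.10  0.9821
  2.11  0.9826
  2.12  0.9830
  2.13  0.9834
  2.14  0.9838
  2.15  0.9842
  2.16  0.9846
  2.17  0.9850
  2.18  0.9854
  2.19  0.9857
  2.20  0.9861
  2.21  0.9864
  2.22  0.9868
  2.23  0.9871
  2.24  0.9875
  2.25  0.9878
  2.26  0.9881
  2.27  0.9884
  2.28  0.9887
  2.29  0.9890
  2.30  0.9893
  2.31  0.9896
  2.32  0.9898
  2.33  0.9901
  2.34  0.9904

σ√T = 0.3·√0.3333 = 0.1732
d₁ = [ln(200/300) + (0.071 + ½·0.3²)·0.3333] / (σ√T) = (-0.4055 + 0.0387) / 0.1732 = -2.1177 ≈ -2.12
d₂ = -2.1177 − 0.1732 = -2.2909 ≈ -2.29
e^(−rT) = e^(−0.071·0.3333) = 0.9766
N(−d₂) = N(2.29) = 0.9890;  N(−d₁) = N(2.12) = 0.9830
P = 300·0.9766·0.9890 − 200·0.9830 = 289.7572 − 196.6000 = 93.1572

$93.16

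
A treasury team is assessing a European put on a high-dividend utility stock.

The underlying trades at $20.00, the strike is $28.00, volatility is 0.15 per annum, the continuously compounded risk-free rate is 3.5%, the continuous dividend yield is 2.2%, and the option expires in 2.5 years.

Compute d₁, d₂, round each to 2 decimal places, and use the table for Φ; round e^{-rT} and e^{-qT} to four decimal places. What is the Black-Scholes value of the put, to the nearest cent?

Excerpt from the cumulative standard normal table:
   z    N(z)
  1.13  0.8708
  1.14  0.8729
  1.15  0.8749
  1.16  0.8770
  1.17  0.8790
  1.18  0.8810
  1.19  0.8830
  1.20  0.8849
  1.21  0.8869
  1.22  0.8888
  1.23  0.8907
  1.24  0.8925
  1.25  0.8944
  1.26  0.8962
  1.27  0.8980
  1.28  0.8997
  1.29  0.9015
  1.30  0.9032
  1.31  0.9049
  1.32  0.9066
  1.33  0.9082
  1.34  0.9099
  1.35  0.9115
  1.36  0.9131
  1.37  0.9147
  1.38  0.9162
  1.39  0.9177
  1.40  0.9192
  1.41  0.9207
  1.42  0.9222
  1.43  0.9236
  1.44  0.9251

σ√T = 0.15 × 1.5811 = 0.2372
d₁ = [ln(20/28) + (0.035 − 0.022 + ½·0.15²)·2.5] / (σ√T) = (-0.3365 + 0.0606) / 0.2372 = -1.1631 ≈ -1.16
d₂ = -1.1631 − 0.2372 = -1.4002 ≈ -1.40
e^(−qT) = e^(−0.022·2.5) = 0.9465;  e^(−rT) = e^(−0.035·2.5) = 0.9162
P = 28·0.9162·N(1.40) − 20·0.9465·N(1.16) = 28·0.9162·0.9192 − 20·0.9465·0.8770 = 23.5808 − 16.6016 = 6.9792

$6.98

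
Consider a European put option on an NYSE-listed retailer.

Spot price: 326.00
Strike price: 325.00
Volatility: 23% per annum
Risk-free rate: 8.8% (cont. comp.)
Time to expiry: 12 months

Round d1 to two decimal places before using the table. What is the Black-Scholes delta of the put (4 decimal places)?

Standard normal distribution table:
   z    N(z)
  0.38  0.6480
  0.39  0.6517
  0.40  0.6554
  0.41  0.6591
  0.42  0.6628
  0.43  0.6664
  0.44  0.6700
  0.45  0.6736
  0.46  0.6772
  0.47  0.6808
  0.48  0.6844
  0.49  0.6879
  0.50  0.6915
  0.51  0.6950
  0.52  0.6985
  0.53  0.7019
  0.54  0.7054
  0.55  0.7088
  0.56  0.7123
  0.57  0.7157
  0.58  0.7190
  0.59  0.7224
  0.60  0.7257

-0.3050

σ√T = 0.23 × 1.0000 = 0.2300
d₁ = [ln(326/325) + (0.088 + 0.23²/2)·1] / 0.2300 = [0.0031 + 0.1144] / 0.2300 = 0.5110 ≈ 0.51
N(d₁) = N(0.51) = 0.6950
Δ_put = N(d₁) − 1 = 0.6950 − 1 = -0.3050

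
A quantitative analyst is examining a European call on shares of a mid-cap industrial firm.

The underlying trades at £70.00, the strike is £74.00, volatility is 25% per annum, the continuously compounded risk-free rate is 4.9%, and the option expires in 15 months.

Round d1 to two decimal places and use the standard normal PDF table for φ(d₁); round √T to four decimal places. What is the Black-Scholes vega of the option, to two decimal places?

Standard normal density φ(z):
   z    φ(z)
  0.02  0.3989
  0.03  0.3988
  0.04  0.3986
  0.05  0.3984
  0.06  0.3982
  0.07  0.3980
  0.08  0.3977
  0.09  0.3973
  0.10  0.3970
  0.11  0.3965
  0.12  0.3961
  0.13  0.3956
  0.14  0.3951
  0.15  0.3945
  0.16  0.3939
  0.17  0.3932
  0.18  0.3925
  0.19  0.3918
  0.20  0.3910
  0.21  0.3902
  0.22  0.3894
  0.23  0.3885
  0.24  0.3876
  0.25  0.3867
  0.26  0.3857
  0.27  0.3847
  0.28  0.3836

30.83

σ√T = 0.25 × 1.1180 = 0.2795
d₁ = [ln(70/74) + (0.049 + 0.25²/2)·1.25] / 0.2795 = [-0.0556 + 0.1003] / 0.2795 = 0.1601 → 0.16
√T = √1.25 = 1.1180
φ(d₁) = φ(0.16) = 0.3939
vega = S·φ(d₁)·√T = 70·0.3939·1.1180 = 30.8266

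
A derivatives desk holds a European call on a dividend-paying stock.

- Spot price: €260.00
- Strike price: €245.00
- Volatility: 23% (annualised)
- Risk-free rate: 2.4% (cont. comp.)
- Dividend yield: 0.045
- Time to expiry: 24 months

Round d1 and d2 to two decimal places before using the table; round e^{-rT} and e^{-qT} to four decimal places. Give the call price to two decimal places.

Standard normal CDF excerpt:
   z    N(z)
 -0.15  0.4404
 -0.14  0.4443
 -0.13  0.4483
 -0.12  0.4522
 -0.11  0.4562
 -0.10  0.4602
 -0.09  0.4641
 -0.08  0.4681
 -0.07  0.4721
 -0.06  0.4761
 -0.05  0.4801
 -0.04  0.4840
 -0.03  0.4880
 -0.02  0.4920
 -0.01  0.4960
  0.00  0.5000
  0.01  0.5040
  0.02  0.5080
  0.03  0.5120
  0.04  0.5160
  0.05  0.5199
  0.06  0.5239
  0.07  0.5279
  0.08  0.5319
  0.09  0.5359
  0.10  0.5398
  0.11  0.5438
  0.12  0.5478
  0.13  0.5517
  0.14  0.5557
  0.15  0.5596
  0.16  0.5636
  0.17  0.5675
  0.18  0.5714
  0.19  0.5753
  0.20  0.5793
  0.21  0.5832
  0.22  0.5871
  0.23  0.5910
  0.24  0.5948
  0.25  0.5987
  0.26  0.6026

€32.98

σ√T = 0.23 × 1.4142 = 0.3253
d₁ = [ln(260/245) + (0.024 − 0.045 + 0.23²/2)·2] / 0.3253 = [0.0594 + 0.0109] / 0.3253 = 0.2162 ⇒ 0.22
d₂ = d₁ − σ√T = 0.2162 − 0.3253 = -0.1091 ⇒ -0.11
exp(−qT) = exp(−0.045·2) = 0.9139;  exp(−rT) = exp(−0.024·2) = 0.9531
N(d₁) = N(0.22) = 0.5871;  N(d₂) = N(-0.11) = 0.4562
C = 260·0.9139·0.5871 − 245·0.9531·0.4562 = 139.5032 − 106.5270 = 32.9761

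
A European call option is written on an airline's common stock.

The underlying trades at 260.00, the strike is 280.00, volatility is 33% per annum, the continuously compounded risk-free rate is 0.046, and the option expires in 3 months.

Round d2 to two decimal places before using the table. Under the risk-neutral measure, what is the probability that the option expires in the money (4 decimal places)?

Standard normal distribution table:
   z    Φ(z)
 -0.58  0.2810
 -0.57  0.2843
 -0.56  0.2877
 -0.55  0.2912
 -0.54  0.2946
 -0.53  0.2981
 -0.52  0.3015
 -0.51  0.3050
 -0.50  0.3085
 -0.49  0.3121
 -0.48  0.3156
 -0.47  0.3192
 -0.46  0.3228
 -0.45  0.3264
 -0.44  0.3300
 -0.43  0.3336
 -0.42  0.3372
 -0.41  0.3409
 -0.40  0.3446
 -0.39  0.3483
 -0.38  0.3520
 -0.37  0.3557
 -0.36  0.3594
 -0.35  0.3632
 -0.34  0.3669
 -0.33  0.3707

σ√T = 0.33 × 0.5000 = 0.1650
d₁ = [ln(260/280) + (0.046 + 0.33²/2)·0.25] / 0.1650 = [-0.0741 + 0.0251] / 0.1650 = -0.2969 → -0.30
d₂ = d₁ − σ√T = -0.2969 − 0.1650 = -0.4619 → -0.46
Risk-neutral Pr[S_T > K] = N(d₂) = N(-0.46) = 0.3228

0.3228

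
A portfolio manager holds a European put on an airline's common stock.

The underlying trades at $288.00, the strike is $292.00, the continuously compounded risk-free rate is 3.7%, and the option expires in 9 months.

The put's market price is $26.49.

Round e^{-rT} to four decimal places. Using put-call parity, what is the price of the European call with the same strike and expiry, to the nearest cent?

exp(−rT) = exp(−0.037·0.75) = 0.9726
Put-call parity: C − P = S − K·e^(−rT) = 288 − 292·0.9726 = 288 − 283.9992 = 4.0008
C = P + (C − P) = 26.49 + (4.0008) = 30.4908

$30.49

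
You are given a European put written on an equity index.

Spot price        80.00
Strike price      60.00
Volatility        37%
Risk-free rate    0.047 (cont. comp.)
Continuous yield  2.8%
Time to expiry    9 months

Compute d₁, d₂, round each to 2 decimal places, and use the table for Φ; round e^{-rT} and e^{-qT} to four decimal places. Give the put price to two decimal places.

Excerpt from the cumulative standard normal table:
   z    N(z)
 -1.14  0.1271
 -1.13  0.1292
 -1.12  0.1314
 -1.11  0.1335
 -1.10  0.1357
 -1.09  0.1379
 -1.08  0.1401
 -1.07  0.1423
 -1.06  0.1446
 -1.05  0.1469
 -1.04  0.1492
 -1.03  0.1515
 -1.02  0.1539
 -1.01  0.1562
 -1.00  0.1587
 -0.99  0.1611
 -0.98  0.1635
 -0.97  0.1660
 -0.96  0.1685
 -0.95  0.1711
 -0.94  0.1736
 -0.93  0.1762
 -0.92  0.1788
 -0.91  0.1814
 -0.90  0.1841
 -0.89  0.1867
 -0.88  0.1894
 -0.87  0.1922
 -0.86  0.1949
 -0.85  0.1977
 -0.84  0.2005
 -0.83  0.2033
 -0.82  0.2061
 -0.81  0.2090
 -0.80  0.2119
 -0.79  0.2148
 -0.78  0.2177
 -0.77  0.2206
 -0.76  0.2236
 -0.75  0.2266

σ√T = 0.37·√0.75 = 0.3204
ln(S/K) + (r − q + σ²/2)T = ln(80/60) + (0.047 − 0.028 + 0.37²/2)·0.75 = 0.2877 + 0.0656 = 0.3533
d₁ = 0.3533 / 0.3204 = 1.1025 ⇒ 1.10
d₂ = d₁ − σ√T = 1.1025 − 0.3204 = 0.7821 ⇒ 0.78
exp(−qT) = exp(−0.028·0.75) = 0.9792;  exp(−rT) = exp(−0.047·0.75) = 0.9654
N(−d₂) = N(-0.78) = 0.2177;  N(−d₁) = N(-1.10) = 0.1357
P = 60·0.9654·0.2177 − 80·0.9792·0.1357 = 12.6101 − 10.6302 = 1.9799

1.98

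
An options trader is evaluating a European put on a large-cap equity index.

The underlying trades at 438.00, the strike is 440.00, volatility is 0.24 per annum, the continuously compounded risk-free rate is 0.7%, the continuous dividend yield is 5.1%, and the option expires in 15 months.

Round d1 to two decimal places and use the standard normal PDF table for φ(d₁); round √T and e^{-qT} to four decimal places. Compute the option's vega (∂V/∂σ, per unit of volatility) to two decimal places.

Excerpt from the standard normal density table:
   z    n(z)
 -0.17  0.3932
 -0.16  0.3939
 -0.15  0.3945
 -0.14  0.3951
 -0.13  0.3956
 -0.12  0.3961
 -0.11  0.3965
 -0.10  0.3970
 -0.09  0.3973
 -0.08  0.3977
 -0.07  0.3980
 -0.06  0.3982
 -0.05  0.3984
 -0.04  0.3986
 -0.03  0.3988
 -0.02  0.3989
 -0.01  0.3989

182.53

σ√T = 0.24 × 1.1180 = 0.2683
d₁ = [ln(438/440) + (0.007 − 0.051 + 0.24²/2)·1.25] / 0.2683 = [-0.0046 − 0.0190] / 0.2683 = -0.0878 ⇒ -0.09
√T = √1.25 = 1.1180
φ(d₁) = φ(-0.09) = 0.3973
e^(−qT) = e^(−0.051·1.25) = 0.9382
vega = S·e^(−qT)·φ(d₁)·√T = 438·0.9382·0.3973·1.1180 = 182.5282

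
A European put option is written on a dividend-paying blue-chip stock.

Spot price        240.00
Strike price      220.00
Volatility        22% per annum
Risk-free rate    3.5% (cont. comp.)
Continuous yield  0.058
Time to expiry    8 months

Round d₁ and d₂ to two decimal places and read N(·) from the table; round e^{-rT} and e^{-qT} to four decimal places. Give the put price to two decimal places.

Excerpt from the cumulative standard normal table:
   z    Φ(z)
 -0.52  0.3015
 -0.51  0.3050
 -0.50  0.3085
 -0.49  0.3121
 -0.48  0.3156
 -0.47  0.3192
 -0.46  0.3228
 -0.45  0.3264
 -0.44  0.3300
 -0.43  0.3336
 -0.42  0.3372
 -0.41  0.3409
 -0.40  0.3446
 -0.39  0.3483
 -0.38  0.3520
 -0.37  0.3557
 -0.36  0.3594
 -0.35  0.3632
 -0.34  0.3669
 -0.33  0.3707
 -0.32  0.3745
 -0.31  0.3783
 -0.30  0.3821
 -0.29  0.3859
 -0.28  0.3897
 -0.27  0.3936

9.24

σ√T = 0.22 × 0.8165 = 0.1796
d₁ = [ln(240/220) + (0.035 − 0.058 + ½·0.22²)·0.6667] / (σ√T) = (0.0870 + 0.0008) / 0.1796 = 0.4888 which rounds to 0.49
d₂ = 0.4888 − 0.1796 = 0.3092 which rounds to 0.31
exp(−qT) = exp(−0.058·0.6667) = 0.9621;  exp(−rT) = exp(−0.035·0.6667) = 0.9769
N(−d₂) = N(-0.31) = 0.3783;  N(−d₁) = N(-0.49) = 0.3121
P = 220·0.9769·0.3783 − 240·0.9621·0.3121 = 81.3035 − 72.0651 = 9.2383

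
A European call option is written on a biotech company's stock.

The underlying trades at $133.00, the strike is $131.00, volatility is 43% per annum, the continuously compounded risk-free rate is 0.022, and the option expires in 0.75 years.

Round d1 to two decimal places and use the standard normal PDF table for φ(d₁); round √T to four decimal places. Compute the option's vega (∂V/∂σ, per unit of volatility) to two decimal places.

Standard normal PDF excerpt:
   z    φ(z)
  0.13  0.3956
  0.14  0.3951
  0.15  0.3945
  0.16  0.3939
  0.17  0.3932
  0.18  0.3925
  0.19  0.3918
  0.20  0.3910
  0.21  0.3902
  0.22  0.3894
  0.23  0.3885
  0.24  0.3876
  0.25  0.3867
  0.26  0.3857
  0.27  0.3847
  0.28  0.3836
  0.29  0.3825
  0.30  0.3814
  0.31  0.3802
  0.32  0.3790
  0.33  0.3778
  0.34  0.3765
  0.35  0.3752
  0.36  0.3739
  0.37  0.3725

44.31

T = 0.75;  σ√T = 0.3724
ln(S/K) + (r + σ²/2)T = ln(133/131) + (0.022 + 0.43²/2)·0.75 = 0.0152 + 0.0858 = 0.1010
d₁ = 0.1010 / 0.3724 = 0.2712 ⇒ 0.27
√T = √0.75 = 0.8660
φ(d₁) = φ(0.27) = 0.3847
vega = S·φ(d₁)·√T = 133·0.3847·0.8660 = 44.3090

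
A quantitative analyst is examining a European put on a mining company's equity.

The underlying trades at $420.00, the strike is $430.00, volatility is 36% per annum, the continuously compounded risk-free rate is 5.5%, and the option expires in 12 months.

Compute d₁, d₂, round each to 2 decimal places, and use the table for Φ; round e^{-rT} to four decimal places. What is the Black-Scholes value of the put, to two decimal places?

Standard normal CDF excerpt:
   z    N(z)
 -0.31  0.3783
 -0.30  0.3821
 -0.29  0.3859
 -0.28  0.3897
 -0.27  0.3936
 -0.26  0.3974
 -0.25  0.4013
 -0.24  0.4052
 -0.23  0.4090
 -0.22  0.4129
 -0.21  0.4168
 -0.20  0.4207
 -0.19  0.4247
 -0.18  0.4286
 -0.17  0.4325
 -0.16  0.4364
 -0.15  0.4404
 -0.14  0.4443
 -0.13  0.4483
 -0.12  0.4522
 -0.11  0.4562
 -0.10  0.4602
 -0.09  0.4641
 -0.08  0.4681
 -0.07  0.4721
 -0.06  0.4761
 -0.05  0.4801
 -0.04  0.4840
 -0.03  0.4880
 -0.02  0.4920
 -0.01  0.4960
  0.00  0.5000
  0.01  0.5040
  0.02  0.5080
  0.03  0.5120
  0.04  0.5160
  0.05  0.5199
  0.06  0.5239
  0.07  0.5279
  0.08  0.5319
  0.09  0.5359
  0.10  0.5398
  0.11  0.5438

$52.80

σ√T = 0.36·√1 = 0.3600
d₁ = [ln(420/430) + (0.055 + 0.36²/2)·1] / 0.3600 = [-0.0235 + 0.1198] / 0.3600 = 0.2674 ≈ 0.27
d₂ = d₁ − σ√T = 0.2674 − 0.3600 = -0.0926 ≈ -0.09
e^(−rT) = e^(−0.055·1) = 0.9465
N(−d₂) = N(0.09) = 0.5359;  N(−d₁) = N(-0.27) = 0.3936
P = 430·0.9465·0.5359 − 420·0.3936 = 218.1086 − 165.3120 = 52.7966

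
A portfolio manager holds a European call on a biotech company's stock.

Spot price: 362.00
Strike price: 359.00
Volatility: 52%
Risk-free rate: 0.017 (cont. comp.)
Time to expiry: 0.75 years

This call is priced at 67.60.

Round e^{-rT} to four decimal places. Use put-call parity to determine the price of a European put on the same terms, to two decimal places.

e^(−rT) = e^(−0.017·0.75) = 0.9873
Put-call parity: C − P = S − K·e^(−rT) = 362 − 359·0.9873 = 362 − 354.4407 = 7.5593
P = C − (C − P) = 67.60 − (7.5593) = 60.0407

60.04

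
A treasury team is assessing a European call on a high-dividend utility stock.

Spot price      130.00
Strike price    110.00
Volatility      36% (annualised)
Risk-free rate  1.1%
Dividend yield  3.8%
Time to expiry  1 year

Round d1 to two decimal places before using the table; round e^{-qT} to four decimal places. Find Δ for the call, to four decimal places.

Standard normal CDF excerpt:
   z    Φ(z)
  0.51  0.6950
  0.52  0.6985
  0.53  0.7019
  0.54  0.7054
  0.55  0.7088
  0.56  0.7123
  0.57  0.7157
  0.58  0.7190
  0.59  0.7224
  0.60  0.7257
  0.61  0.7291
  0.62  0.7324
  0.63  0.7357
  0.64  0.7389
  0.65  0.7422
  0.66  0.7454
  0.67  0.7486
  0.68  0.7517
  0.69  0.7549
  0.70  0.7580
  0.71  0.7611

0.6890

σ√T = 0.36·√1 = 0.3600
d₁ = [ln(130/110) + (0.011 − 0.038 + 0.36²/2)·1] / 0.3600 = [0.1671 + 0.0378] / 0.3600 = 0.5690 ⇒ 0.57
N(d₁) = N(0.57) = 0.7157
Δ_call = e^(−qT)·N(d₁) = 0.9627·0.7157 = 0.6890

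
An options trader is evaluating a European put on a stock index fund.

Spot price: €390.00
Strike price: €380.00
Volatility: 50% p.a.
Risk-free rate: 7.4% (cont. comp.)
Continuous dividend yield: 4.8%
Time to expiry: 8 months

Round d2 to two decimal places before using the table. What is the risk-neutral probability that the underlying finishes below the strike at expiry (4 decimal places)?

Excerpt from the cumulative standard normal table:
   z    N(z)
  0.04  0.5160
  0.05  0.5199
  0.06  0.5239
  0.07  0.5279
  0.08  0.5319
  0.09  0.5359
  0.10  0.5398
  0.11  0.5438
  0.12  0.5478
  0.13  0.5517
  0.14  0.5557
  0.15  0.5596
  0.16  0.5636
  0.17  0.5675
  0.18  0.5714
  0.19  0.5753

σ√T = 0.5 × 0.8165 = 0.4082
ln(S/K) + (r − q + σ²/2)T = ln(390/380) + (0.074 − 0.048 + 0.5²/2)·0.6667 = 0.0260 + 0.1007 = 0.1266
d₁ = 0.1266 / 0.4082 = 0.3102 ⇒ 0.31
d₂ = d₁ − σ√T = 0.3102 − 0.4082 = -0.0980 ⇒ -0.10
Pr(exercise) under Q = N(−d₂) = N(0.10) = 0.5398

0.5398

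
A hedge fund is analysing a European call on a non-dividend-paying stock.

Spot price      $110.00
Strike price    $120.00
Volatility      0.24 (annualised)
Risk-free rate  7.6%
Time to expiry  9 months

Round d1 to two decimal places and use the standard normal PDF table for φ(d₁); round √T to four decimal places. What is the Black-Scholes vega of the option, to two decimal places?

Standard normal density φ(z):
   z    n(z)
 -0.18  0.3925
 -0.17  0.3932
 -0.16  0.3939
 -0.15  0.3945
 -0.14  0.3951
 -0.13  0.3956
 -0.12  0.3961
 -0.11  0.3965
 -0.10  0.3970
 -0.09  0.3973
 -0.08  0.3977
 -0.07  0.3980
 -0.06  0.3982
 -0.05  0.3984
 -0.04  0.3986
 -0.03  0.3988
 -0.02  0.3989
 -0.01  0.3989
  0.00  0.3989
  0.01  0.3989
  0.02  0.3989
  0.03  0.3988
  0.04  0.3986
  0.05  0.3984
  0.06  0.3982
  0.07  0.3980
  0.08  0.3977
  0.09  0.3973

37.97

σ√T = 0.24·√0.75 = 0.2078
ln(S/K) + (r + σ²/2)T = ln(110/120) + (0.076 + 0.24²/2)·0.75 = -0.0870 + 0.0786 = -0.0084
d₁ = -0.0084 / 0.2078 = -0.0405 ≈ -0.04
√T = √0.75 = 0.8660
φ(d₁) = φ(-0.04) = 0.3986
vega = S·φ(d₁)·√T = 110·0.3986·0.8660 = 37.9706
(The put has the same vega.)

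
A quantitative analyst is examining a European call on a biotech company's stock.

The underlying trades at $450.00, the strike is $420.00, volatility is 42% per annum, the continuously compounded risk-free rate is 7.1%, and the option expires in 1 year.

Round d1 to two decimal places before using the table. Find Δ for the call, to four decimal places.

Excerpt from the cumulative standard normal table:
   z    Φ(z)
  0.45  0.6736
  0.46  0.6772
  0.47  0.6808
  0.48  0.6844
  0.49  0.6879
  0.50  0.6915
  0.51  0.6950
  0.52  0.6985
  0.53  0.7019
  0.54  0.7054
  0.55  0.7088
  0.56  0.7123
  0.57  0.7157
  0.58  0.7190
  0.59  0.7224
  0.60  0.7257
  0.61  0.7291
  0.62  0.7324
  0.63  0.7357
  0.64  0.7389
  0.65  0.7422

σ√T = 0.42 × 1.0000 = 0.4200
d₁ = [ln(450/420) + (0.071 + ½·0.42²)·1] / (σ√T) = (0.0690 + 0.1592) / 0.4200 = 0.5433 ≈ 0.54
N(d₁) = N(0.54) = 0.7054
Δ_call = N(d₁) = 0.7054

0.7054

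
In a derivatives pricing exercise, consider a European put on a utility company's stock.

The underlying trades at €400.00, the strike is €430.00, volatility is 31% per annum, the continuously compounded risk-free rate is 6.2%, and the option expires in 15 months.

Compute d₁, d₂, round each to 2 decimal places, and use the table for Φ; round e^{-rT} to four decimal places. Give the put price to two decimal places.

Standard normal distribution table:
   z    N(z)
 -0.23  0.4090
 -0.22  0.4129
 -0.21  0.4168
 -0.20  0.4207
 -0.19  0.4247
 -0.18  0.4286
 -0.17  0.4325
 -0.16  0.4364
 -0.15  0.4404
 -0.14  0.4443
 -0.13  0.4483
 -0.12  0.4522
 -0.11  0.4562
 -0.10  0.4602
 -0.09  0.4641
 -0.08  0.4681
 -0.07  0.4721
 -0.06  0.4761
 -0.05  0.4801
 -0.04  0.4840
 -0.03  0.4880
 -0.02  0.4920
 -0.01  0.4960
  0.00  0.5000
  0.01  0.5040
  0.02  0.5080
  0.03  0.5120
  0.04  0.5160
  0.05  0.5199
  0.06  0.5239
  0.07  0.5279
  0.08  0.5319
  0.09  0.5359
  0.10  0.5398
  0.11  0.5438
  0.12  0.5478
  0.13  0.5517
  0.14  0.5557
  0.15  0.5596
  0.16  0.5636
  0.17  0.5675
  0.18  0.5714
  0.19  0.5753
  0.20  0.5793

σ√T = 0.31·√1.25 = 0.3466
d₁ = [ln(400/430) + (0.062 + 0.31²/2)·1.25] / 0.3466 = [-0.0723 + 0.1376] / 0.3466 = 0.1882 which rounds to 0.19
d₂ = d₁ − σ√T = 0.1882 − 0.3466 = -0.1584 which rounds to -0.16
e^(−rT) = e^(−0.062·1.25) = 0.9254
N(−d₂) = N(0.16) = 0.5636;  N(−d₁) = N(-0.19) = 0.4247
P = 430·0.9254·0.5636 − 400·0.4247 = 224.2688 − 169.8800 = 54.3888

€54.39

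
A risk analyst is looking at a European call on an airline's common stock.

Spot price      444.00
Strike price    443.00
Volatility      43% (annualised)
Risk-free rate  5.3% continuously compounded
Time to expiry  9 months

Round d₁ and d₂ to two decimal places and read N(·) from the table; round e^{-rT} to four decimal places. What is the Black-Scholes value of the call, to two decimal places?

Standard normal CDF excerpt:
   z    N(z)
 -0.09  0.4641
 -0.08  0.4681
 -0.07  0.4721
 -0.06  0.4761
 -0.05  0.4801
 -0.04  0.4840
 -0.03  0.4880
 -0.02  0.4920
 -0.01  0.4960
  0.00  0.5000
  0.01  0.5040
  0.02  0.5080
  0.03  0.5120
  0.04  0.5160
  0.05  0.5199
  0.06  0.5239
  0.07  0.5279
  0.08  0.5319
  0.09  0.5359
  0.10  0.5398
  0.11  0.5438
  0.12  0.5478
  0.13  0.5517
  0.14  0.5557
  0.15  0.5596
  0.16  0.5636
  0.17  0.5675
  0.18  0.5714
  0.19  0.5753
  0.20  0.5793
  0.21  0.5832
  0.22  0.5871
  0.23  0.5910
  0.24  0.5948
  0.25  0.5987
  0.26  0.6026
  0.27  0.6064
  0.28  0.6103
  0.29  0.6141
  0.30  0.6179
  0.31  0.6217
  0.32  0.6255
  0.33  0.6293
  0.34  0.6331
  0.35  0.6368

σ√T = 0.43 × 0.8660 = 0.3724
d₁ = [ln(444/443) + (0.053 + 0.43²/2)·0.75] / 0.3724 = [0.0023 + 0.1091] / 0.3724 = 0.2990 → 0.30
d₂ = d₁ − σ√T = 0.2990 − 0.3724 = -0.0734 → -0.07
e^(−rT) = e^(−0.053·0.75) = 0.9610
N(d₁) = N(0.30) = 0.6179;  N(d₂) = N(-0.07) = 0.4721
C = 444·0.6179 − 443·0.9610·0.4721 = 274.3476 − 200.9838 = 73.3638

73.36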